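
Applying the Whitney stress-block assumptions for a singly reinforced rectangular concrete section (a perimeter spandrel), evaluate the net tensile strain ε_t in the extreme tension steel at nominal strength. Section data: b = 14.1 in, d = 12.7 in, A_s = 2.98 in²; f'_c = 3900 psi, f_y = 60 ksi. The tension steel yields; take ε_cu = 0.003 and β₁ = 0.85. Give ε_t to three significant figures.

a = A_s f_y/(0.85 f'_c b) = 3.825 in.
β₁ = 0.85, so c = a/β₁ = 3.825/0.85 = 4.500 in.
From the linear strain diagram with ε_cu = 0.003: ε_t = 0.003 (d − c)/c = 0.003 × (12.7 − 4.500)/4.500 = 0.00547.
Since ε_t ≥ 0.005, the section is tension-controlled.

ε_t ≈ 0.00547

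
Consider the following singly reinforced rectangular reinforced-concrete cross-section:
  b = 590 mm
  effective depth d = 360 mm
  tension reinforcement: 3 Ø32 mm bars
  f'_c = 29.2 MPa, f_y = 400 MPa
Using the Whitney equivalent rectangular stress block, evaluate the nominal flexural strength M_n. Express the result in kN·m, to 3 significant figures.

A_s = 3 × 804 = 2412 mm².
T = A_s f_y = 2412 × 400 = 964800 N = 964.8 kN.
From C = T: a = T/(0.85 f'_c b) = 964800/(0.85 × 29.2 × 590) = 65.88 mm.
M_n = T(d − a/2) = 964.8 kN × (360 − 32.94) mm = 315.55 kN·m.

M_n ≈ 316 kN·m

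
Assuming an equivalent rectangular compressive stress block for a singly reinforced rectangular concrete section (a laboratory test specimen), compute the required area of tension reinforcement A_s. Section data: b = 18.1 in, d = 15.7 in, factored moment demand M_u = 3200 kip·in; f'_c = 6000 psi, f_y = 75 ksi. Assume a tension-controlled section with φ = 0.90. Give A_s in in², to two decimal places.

M_n = M_u/φ = 3200/0.90 = 3555.56 kip·in.
From M_n = 0.85 f'_c a b (d − a/2):
a = d − √(d² − 2M_n/(0.85 f'_c b)) = 15.7 − √(15.7² − 2 × 3555.56/(0.85 × 6 × 18.1)) = 2.683 in.
A_s = 0.85 f'_c a b / f_y = 0.85 × 6 × 2.683 × 18.1 / 75 = 3.302 in².

A_s ≈ 3.30 in²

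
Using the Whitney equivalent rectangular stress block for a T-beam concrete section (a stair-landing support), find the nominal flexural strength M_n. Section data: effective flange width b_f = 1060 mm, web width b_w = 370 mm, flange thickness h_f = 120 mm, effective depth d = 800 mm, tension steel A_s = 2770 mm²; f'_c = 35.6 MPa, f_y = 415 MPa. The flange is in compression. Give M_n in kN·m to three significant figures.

M_n ≈ 899 kN·m

Tension: T = A_s f_y = 2770 × 415 = 1149550 N.
Try a within the flange: a = T/(0.85 f'_c b_f) = 1149550/(0.85 × 35.6 × 1060) = 35.84 mm.
Since a = 35.84 ≤ h_f = 120 mm, the stress block lies entirely in the flange; analyse as a rectangular beam of width b_f.
M_n = T(d − a/2) = 1149550 × (800 − 17.92) = 899.04 × 10⁶ N·mm.
M_n = 899.04 kN·m.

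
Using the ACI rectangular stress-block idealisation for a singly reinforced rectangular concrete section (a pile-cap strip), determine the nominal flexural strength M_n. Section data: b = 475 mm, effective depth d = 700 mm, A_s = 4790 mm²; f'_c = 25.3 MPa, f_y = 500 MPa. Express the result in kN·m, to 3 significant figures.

T = A_s f_y = 4790 × 500 = 2395000 N = 2395 kN.
From C = T: a = T/(0.85 f'_c b) = 2395000/(0.85 × 25.3 × 475) = 234.46 mm.
M_n = T(d − a/2) = 2395 kN × (700 − 117.23) mm = 1395.73 kN·m.

M_n ≈ 1400 kN·m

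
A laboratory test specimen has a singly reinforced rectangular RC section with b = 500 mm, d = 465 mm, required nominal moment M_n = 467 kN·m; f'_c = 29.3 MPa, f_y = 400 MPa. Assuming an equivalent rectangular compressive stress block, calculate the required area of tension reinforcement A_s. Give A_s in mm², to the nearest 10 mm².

A_s ≈ 2780 mm²

With M_n = 0.85 f'_c a b (d − a/2), solve the quadratic for a:
a = d − √(d² − 2M_n/(0.85 f'_c b)) = 465 − √(465² − 2 × 467×10⁶/(0.85 × 29.3 × 500)) = 89.21 mm.
A_s = 0.85 f'_c a b / f_y = 0.85 × 29.3 × 89.21 × 500 / 400 = 2777.2 mm².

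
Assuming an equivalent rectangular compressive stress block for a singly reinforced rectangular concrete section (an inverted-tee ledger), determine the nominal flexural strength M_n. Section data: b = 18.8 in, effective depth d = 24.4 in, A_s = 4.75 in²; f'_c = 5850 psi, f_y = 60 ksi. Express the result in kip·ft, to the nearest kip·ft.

M_n ≈ 543 kip·ft

T = A_s f_y = 4.75 × 60 = 285 kips.
a = T/(0.85 f'_c b) = 285/(0.85 × 5.85 × 18.8) = 3.049 in.
M_n = T(d − a/2) = 285 × (24.4 − 1.5245) = 6519.5 kip·in = 6519.5/12 = 543.29 kip·ft.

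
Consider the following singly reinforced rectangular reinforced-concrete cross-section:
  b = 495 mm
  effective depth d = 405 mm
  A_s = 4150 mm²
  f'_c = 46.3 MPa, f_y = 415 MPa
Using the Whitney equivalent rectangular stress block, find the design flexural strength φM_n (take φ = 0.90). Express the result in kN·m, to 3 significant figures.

φM_n ≈ 559 kN·m

T = A_s f_y = 4150 × 415 = 1722250 N = 1722.25 kN.
From C = T: a = T/(0.85 f'_c b) = 1722250/(0.85 × 46.3 × 495) = 88.41 mm.
M_n = T(d − a/2) = 1722.25 kN × (405 − 44.205) mm = 621.38 kN·m.
φM_n = 0.90 × 621.38 = 559.24 kN·m.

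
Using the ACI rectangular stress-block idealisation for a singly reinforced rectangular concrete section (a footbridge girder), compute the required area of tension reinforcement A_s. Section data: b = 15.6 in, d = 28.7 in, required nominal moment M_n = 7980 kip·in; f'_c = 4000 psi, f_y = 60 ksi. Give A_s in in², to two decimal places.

A_s ≈ 5.16 in²

From M_n = 0.85 f'_c a b (d − a/2):
a = d − √(d² − 2M_n/(0.85 f'_c b)) = 28.7 − √(28.7² − 2 × 7980/(0.85 × 4 × 15.6)) = 5.836 in.
A_s = 0.85 f'_c a b / f_y = 0.85 × 4 × 5.836 × 15.6 / 60 = 5.159 in².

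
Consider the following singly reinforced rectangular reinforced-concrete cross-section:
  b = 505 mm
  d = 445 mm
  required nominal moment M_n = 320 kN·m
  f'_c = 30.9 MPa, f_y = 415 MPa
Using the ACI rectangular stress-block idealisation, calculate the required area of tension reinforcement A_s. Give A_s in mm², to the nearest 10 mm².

A_s ≈ 1850 mm²

With M_n = 0.85 f'_c a b (d − a/2), solve the quadratic for a:
a = d − √(d² − 2M_n/(0.85 f'_c b)) = 445 − √(445² − 2 × 320×10⁶/(0.85 × 30.9 × 505)) = 57.99 mm.
A_s = 0.85 f'_c a b / f_y = 0.85 × 30.9 × 57.99 × 505 / 415 = 1853.4 mm².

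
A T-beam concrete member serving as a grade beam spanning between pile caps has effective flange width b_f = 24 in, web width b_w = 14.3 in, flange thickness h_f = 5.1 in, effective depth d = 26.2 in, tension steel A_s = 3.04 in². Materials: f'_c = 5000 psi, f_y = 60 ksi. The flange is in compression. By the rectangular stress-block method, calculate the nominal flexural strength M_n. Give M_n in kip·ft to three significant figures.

M_n ≈ 385 kip·ft

Tension: T = A_s f_y = 3.04 × 60 = 182.4 kips.
Try a within the flange: a = T/(0.85 f'_c b_f) = 182.4/(0.85 × 5 × 24) = 1.788 in.
Since a = 1.788 ≤ h_f = 5.1 in, the stress block lies entirely in the flange; analyse as a rectangular beam of width b_f.
M_n = T(d − a/2) = 182.4 × (26.2 − 0.894) = 4615.8 kip·in.
M_n = 4615.8/12 = 384.65 kip·ft.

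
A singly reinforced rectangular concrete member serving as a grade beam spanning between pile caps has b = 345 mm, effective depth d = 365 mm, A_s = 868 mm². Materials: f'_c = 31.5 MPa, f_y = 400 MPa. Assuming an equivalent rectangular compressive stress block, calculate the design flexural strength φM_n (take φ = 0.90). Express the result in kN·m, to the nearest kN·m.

φM_n ≈ 108 kN·m

T = A_s f_y = 868 × 400 = 347200 N = 347.2 kN.
From C = T: a = T/(0.85 f'_c b) = 347200/(0.85 × 31.5 × 345) = 37.59 mm.
M_n = T(d − a/2) = 347.2 kN × (365 − 18.795) mm = 120.20 kN·m.
φM_n = 0.90 × 120.20 = 108.18 kN·m.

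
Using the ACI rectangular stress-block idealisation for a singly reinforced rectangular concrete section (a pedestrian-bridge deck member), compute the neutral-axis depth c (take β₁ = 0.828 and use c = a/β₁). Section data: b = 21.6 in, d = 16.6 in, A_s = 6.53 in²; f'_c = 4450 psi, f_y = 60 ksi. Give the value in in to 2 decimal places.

T = A_s f_y = 6.53 × 60 = 391.8 kips.
a = T/(0.85 f'_c b) = 391.8/(0.85 × 4.45 × 21.6) = 4.7955 in.
With β₁ = 0.828, c = a/β₁ = 4.7955/0.828 = 5.79 in.

c ≈ 5.79 in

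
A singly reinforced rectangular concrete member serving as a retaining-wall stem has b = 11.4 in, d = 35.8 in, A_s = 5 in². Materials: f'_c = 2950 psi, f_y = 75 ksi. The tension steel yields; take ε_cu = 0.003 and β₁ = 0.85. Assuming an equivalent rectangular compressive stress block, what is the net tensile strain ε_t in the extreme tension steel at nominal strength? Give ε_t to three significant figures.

a = A_s f_y/(0.85 f'_c b) = 13.119 in.
β₁ = 0.85, so c = a/β₁ = 13.119/0.85 = 15.434 in.
From the linear strain diagram with ε_cu = 0.003: ε_t = 0.003 (d − c)/c = 0.003 × (35.8 − 15.434)/15.434 = 0.00396.
ε_t < 0.004 — the section is over-reinforced for flexure under ACI limits.

ε_t ≈ 0.00396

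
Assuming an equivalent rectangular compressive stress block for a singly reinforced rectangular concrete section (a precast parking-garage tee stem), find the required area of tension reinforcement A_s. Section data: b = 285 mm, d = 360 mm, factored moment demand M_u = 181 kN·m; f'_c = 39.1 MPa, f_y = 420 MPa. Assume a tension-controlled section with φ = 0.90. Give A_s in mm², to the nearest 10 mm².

M_n = M_u/φ = 181/0.90 = 201.111 kN·m.
With M_n = 0.85 f'_c a b (d − a/2), solve the quadratic for a:
a = d − √(d² − 2M_n/(0.85 f'_c b)) = 360 − √(360² − 2 × 201.111×10⁶/(0.85 × 39.1 × 285)) = 64.81 mm.
A_s = 0.85 f'_c a b / f_y = 0.85 × 39.1 × 64.81 × 285 / 420 = 1461.6 mm².

A_s ≈ 1460 mm²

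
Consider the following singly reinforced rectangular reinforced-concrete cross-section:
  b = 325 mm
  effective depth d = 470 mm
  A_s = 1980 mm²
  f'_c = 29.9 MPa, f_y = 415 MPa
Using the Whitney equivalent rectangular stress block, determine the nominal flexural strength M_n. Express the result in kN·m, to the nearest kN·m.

M_n ≈ 345 kN·m

T = A_s f_y = 1980 × 415 = 821700 N = 821.7 kN.
From C = T: a = T/(0.85 f'_c b) = 821700/(0.85 × 29.9 × 325) = 99.48 mm.
M_n = T(d − a/2) = 821.7 kN × (470 − 49.74) mm = 345.33 kN·m.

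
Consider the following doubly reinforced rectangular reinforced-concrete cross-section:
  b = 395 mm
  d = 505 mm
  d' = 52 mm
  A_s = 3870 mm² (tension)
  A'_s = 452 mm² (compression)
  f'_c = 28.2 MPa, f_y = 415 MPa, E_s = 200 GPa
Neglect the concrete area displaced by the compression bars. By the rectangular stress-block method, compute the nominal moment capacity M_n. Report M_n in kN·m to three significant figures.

M_n ≈ 695 kN·m

Assume both tension and compression steel yield.
Net tension couple steel: A_s − A'_s = 3418 mm².
a = (A_s − A'_s) f_y / (0.85 f'_c b) = 1418470/(0.85 × 28.2 × 395) = 149.81 mm.
c = a/β₁ = 149.81/0.849 = 176.45 mm; ε'_s = 0.003(c − d')/c = 0.0021 ≥ f_y/E_s = 0.0021, so compression steel does yield.
M_n = (A_s − A'_s) f_y (d − a/2) + A'_s f_y (d − d') = [1418470 × (505 − 74.905) + 187580 × (505 − 52)] × 10⁻⁶ = 610.08 + 84.97 = 695.05 kN·m.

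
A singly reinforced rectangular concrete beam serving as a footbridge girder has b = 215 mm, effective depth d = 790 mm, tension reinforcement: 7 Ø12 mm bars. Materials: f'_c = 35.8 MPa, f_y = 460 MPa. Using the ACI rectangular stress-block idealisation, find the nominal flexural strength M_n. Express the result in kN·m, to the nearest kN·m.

M_n ≈ 277 kN·m

A_s = 7 × 113 = 791 mm².
T = A_s f_y = 791 × 460 = 363860 N = 363.86 kN.
From C = T: a = T/(0.85 f'_c b) = 363860/(0.85 × 35.8 × 215) = 55.62 mm.
M_n = T(d − a/2) = 363.86 kN × (790 − 27.81) mm = 277.33 kN·m.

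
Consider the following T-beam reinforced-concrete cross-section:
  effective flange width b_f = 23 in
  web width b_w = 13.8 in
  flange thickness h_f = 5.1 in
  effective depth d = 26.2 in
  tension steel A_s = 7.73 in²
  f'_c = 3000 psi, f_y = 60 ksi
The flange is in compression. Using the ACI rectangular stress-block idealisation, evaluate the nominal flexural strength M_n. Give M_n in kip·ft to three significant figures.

Tension: T = A_s f_y = 7.73 × 60 = 463.8 kips.
Try a within the flange: a = T/(0.85 f'_c b_f) = 463.8/(0.85 × 3 × 23) = 7.908 in.
a = 7.908 > h_f = 5.1 in: the block extends into the web. Split into flange-overhang and web parts.
C_f = 0.85 f'_c (b_f − b_w) h_f = 0.85 × 3 × (23 − 13.8) × 5.1 = 119.6 kips.
Remaining web compression depth: a_w = (T − C_f)/(0.85 f'_c b_w) = (463.8 − 119.6)/(0.85 × 3 × 13.8) = 9.781 in.
M_n = C_f(d − h_f/2) + (T − C_f)(d − a_w/2) = 119.6 × (26.2 − 2.55) + 344.2 × (26.2 − 4.8905) = 2828.5 + 7334.7 = 10163.2 kip·in.
M_n = 10163.2/12 = 846.93 kip·ft.

M_n ≈ 847 kip·ft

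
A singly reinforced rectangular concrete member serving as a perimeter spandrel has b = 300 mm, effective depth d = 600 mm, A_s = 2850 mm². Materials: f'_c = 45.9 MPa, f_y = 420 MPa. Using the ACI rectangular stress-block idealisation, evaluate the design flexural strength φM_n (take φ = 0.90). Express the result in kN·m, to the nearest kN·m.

T = A_s f_y = 2850 × 420 = 1197000 N = 1197 kN.
From C = T: a = T/(0.85 f'_c b) = 1197000/(0.85 × 45.9 × 300) = 102.27 mm.
M_n = T(d − a/2) = 1197 kN × (600 − 51.135) mm = 656.99 kN·m.
φM_n = 0.90 × 656.99 = 591.29 kN·m.

φM_n ≈ 591 kN·m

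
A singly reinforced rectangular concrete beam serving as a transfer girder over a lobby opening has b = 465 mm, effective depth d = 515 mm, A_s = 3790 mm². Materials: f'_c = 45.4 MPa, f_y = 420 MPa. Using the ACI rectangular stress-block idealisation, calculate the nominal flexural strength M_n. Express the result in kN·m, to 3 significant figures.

T = A_s f_y = 3790 × 420 = 1591800 N = 1591.8 kN.
From C = T: a = T/(0.85 f'_c b) = 1591800/(0.85 × 45.4 × 465) = 88.71 mm.
M_n = T(d − a/2) = 1591.8 kN × (515 − 44.355) mm = 749.17 kN·m.

M_n ≈ 749 kN·m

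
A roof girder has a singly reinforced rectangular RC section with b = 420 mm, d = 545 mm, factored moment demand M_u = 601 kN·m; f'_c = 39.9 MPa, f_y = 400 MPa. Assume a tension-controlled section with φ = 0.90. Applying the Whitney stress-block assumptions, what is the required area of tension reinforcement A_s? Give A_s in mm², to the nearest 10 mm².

M_n = M_u/φ = 601/0.90 = 667.778 kN·m.
With M_n = 0.85 f'_c a b (d − a/2), solve the quadratic for a:
a = d − √(d² − 2M_n/(0.85 f'_c b)) = 545 − √(545² − 2 × 667.778×10⁶/(0.85 × 39.9 × 420)) = 94.15 mm.
A_s = 0.85 f'_c a b / f_y = 0.85 × 39.9 × 94.15 × 420 / 400 = 3352.8 mm².

A_s ≈ 3350 mm²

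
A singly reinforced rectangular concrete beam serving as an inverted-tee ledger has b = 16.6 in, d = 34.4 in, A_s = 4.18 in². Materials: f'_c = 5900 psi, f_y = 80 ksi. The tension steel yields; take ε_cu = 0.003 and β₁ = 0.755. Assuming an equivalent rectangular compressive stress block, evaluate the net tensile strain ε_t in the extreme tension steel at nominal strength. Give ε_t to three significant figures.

a = A_s f_y/(0.85 f'_c b) = 4.017 in.
β₁ = 0.755, so c = a/β₁ = 4.017/0.755 = 5.321 in.
From the linear strain diagram with ε_cu = 0.003: ε_t = 0.003 (d − c)/c = 0.003 × (34.4 − 5.321)/5.321 = 0.0164.
Since ε_t ≥ 0.005, the section is tension-controlled.

ε_t ≈ 0.0164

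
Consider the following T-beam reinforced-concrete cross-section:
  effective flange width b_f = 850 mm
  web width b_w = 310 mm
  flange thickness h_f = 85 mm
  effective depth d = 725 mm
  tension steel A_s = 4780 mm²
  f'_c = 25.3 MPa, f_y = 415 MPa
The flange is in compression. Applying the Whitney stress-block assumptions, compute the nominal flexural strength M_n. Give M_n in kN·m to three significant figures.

M_n ≈ 1320 kN·m

Tension: T = A_s f_y = 4780 × 415 = 1983700 N.
Try a within the flange: a = T/(0.85 f'_c b_f) = 1983700/(0.85 × 25.3 × 850) = 108.52 mm.
a = 108.52 > h_f = 85 mm: the block extends into the web. Split into flange-overhang and web parts.
C_f = 0.85 f'_c (b_f − b_w) h_f = 0.85 × 25.3 × (850 − 310) × 85 = 987080 N.
Remaining web compression depth: a_w = (T − C_f)/(0.85 f'_c b_w) = (1983700 − 987080)/(0.85 × 25.3 × 310) = 149.50 mm.
M_n = C_f(d − h_f/2) + (T − C_f)(d − a_w/2) = 987080 × (725 − 42.5) + 996620 × (725 − 74.75) = 673.68 + 648.05 = 1321.73 × 10⁶ N·mm.
M_n = 1321.73 kN·m.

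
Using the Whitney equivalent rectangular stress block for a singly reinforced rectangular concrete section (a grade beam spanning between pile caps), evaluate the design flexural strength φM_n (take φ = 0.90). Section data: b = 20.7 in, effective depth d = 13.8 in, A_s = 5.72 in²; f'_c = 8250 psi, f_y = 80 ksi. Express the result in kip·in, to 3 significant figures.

T = A_s f_y = 5.72 × 80 = 457.6 kips.
a = T/(0.85 f'_c b) = 457.6/(0.85 × 8.25 × 20.7) = 3.152 in.
M_n = T(d − a/2) = 457.6 × (13.8 − 1.576) = 5593.7 kip·in.
φM_n = 0.90 × 5593.7 = 5034.3 kip·in.

φM_n ≈ 5030 kip·in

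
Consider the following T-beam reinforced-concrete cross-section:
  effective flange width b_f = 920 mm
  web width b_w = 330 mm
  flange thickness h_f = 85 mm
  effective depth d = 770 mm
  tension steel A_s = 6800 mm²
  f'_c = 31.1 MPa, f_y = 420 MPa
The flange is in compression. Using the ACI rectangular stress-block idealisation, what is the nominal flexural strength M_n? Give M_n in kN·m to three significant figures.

M_n ≈ 2010 kN·m

Tension: T = A_s f_y = 6800 × 420 = 2856000 N.
Try a within the flange: a = T/(0.85 f'_c b_f) = 2856000/(0.85 × 31.1 × 920) = 117.43 mm.
a = 117.43 > h_f = 85 mm: the block extends into the web. Split into flange-overhang and web parts.
C_f = 0.85 f'_c (b_f − b_w) h_f = 0.85 × 31.1 × (920 − 330) × 85 = 1325715 N.
Remaining web compression depth: a_w = (T − C_f)/(0.85 f'_c b_w) = (2856000 − 1325715)/(0.85 × 31.1 × 330) = 175.42 mm.
M_n = C_f(d − h_f/2) + (T − C_f)(d − a_w/2) = 1325715 × (770 − 42.5) + 1530285 × (770 − 87.71) = 964.46 + 1044.10 = 2008.56 × 10⁶ N·mm.
M_n = 2008.56 kN·m.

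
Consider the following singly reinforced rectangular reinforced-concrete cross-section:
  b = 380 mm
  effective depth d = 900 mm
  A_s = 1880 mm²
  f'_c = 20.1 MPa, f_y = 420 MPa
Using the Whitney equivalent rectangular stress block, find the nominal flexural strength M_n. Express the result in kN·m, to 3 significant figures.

T = A_s f_y = 1880 × 420 = 789600 N = 789.6 kN.
From C = T: a = T/(0.85 f'_c b) = 789600/(0.85 × 20.1 × 380) = 121.62 mm.
M_n = T(d − a/2) = 789.6 kN × (900 − 60.81) mm = 662.62 kN·m.

M_n ≈ 663 kN·m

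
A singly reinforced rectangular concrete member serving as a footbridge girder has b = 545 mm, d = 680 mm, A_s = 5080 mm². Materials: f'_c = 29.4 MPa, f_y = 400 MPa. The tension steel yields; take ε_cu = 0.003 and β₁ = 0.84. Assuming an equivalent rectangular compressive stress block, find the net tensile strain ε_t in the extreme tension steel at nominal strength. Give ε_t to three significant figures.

a = A_s f_y/(0.85 f'_c b) = 149.20 mm.
β₁ = 0.84, so c = a/β₁ = 149.20/0.84 = 177.62 mm.
From the linear strain diagram with ε_cu = 0.003: ε_t = 0.003 (d − c)/c = 0.003 × (680 − 177.62)/177.62 = 0.00849.
Since ε_t ≥ 0.005, the section is tension-controlled.

ε_t ≈ 0.00849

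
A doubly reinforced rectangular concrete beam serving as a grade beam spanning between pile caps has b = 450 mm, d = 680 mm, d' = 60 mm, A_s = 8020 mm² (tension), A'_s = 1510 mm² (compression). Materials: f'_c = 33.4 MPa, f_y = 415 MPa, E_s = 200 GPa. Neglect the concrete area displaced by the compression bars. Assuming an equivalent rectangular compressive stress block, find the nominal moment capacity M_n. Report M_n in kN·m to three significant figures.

Assume both tension and compression steel yield.
Net tension couple steel: A_s − A'_s = 6510 mm².
a = (A_s − A'_s) f_y / (0.85 f'_c b) = 2701650/(0.85 × 33.4 × 450) = 211.47 mm.
c = a/β₁ = 211.47/0.811 = 260.75 mm; ε'_s = 0.003(c − d')/c = 0.0023 ≥ f_y/E_s = 0.0021, so compression steel does yield.
M_n = (A_s − A'_s) f_y (d − a/2) + A'_s f_y (d − d') = [2701650 × (680 − 105.735) + 626650 × (680 − 60)] × 10⁻⁶ = 1551.46 + 388.52 = 1939.98 kN·m.

M_n ≈ 1940 kN·m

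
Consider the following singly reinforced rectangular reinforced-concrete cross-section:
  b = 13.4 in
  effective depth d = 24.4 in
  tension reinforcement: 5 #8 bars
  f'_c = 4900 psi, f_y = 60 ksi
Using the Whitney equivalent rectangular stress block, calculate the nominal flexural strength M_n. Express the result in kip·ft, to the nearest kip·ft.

M_n ≈ 440 kip·ft

A_s = 5 × 0.79 = 3.95 in².
T = A_s f_y = 3.95 × 60 = 237 kips.
a = T/(0.85 f'_c b) = 237/(0.85 × 4.9 × 13.4) = 4.246 in.
M_n = T(d − a/2) = 237 × (24.4 − 2.123) = 5279.6 kip·in = 5279.6/12 = 439.97 kip·ft.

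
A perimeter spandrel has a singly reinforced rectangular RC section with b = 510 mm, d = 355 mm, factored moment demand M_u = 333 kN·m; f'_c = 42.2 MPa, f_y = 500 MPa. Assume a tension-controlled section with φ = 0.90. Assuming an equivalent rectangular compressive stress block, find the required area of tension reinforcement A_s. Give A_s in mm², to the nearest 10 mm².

A_s ≈ 2290 mm²

M_n = M_u/φ = 333/0.90 = 370 kN·m.
With M_n = 0.85 f'_c a b (d − a/2), solve the quadratic for a:
a = d − √(d² − 2M_n/(0.85 f'_c b)) = 355 − √(355² − 2 × 370×10⁶/(0.85 × 42.2 × 510)) = 62.47 mm.
A_s = 0.85 f'_c a b / f_y = 0.85 × 42.2 × 62.47 × 510 / 500 = 2285.6 mm².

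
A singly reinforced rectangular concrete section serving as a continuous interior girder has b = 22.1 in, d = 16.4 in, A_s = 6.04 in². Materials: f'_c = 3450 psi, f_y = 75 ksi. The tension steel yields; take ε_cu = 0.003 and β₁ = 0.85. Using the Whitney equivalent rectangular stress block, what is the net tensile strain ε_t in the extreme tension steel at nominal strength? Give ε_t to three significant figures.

ε_t ≈ 0.00298

a = A_s f_y/(0.85 f'_c b) = 6.990 in.
β₁ = 0.85, so c = a/β₁ = 6.990/0.85 = 8.224 in.
From the linear strain diagram with ε_cu = 0.003: ε_t = 0.003 (d − c)/c = 0.003 × (16.4 − 8.224)/8.224 = 0.00298.
ε_t < 0.004 — the section is over-reinforced for flexure under ACI limits.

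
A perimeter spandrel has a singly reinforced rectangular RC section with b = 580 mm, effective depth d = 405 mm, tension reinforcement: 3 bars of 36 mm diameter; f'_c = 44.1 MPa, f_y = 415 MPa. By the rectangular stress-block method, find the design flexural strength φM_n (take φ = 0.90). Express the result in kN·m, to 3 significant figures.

φM_n ≈ 429 kN·m

A_s = 3 × 1018 = 3054 mm².
T = A_s f_y = 3054 × 415 = 1267410 N = 1267.41 kN.
From C = T: a = T/(0.85 f'_c b) = 1267410/(0.85 × 44.1 × 580) = 58.30 mm.
M_n = T(d − a/2) = 1267.41 kN × (405 − 29.15) mm = 476.36 kN·m.
φM_n = 0.90 × 476.36 = 428.72 kN·m.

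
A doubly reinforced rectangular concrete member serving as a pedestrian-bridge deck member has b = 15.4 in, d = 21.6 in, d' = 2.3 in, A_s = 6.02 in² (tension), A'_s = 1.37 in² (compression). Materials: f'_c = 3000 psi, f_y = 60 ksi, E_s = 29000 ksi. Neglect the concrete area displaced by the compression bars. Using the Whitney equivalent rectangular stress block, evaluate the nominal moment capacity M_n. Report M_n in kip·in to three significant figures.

M_n ≈ 6620 kip·in

Assume both steels yield.
a = (A_s − A'_s) f_y/(0.85 f'_c b) = (6.02 − 1.37) × 60/(0.85 × 3 × 15.4) = 7.105 in.
c = a/β₁ = 7.105/0.85 = 8.359 in; ε'_s = 0.003(c − d')/c = 0.0022 ≥ ε_y = 0.0021, so the compression steel yields.
M_n = (A_s − A'_s) f_y (d − a/2) + A'_s f_y (d − d') = 279 × (21.6 − 3.5525) + 82.2 × (21.6 − 2.3) = 5035.3 + 1586.5 = 6621.8 kip·in.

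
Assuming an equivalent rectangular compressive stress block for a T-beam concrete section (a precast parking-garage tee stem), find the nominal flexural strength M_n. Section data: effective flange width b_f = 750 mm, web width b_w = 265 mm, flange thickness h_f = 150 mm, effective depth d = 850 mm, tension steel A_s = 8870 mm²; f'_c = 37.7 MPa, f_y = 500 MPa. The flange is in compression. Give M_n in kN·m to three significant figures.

Tension: T = A_s f_y = 8870 × 500 = 4435000 N.
Try a within the flange: a = T/(0.85 f'_c b_f) = 4435000/(0.85 × 37.7 × 750) = 184.53 mm.
a = 184.53 > h_f = 150 mm: the block extends into the web. Split into flange-overhang and web parts.
C_f = 0.85 f'_c (b_f − b_w) h_f = 0.85 × 37.7 × (750 − 265) × 150 = 2331274 N.
Remaining web compression depth: a_w = (T − C_f)/(0.85 f'_c b_w) = (4435000 − 2331274)/(0.85 × 37.7 × 265) = 247.73 mm.
M_n = C_f(d − h_f/2) + (T − C_f)(d − a_w/2) = 2331274 × (850 − 75) + 2103726 × (850 − 123.865) = 1806.74 + 1527.59 = 3334.33 × 10⁶ N·mm.
M_n = 3334.33 kN·m.

M_n ≈ 3330 kN·m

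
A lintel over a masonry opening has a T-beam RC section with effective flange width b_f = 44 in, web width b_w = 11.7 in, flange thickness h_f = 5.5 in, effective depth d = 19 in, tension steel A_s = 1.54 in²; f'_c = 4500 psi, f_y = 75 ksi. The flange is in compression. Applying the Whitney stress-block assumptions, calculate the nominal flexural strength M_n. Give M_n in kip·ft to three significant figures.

M_n ≈ 180 kip·ft

Tension: T = A_s f_y = 1.54 × 75 = 115.5 kips.
Try a within the flange: a = T/(0.85 f'_c b_f) = 115.5/(0.85 × 4.5 × 44) = 0.686 in.
Since a = 0.686 ≤ h_f = 5.5 in, the stress block lies entirely in the flange; analyse as a rectangular beam of width b_f.
M_n = T(d − a/2) = 115.5 × (19 − 0.343) = 2154.9 kip·in.
M_n = 2154.9/12 = 179.58 kip·ft.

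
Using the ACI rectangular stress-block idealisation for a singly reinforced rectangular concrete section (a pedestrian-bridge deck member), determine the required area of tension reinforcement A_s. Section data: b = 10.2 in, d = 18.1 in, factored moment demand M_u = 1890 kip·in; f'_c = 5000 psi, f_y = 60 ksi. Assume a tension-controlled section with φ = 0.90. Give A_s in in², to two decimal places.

M_n = M_u/φ = 1890/0.90 = 2100 kip·in.
From M_n = 0.85 f'_c a b (d − a/2):
a = d − √(d² − 2M_n/(0.85 f'_c b)) = 18.1 − √(18.1² − 2 × 2100/(0.85 × 5 × 10.2)) = 2.910 in.
A_s = 0.85 f'_c a b / f_y = 0.85 × 5 × 2.910 × 10.2 / 60 = 2.102 in².

A_s ≈ 2.10 in²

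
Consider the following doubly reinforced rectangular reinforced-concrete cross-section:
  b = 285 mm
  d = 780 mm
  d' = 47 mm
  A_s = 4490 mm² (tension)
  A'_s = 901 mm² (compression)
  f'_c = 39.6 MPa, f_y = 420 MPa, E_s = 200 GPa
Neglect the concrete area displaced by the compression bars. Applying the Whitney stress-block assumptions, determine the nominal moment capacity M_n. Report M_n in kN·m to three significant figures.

M_n ≈ 1330 kN·m

Assume both tension and compression steel yield.
Net tension couple steel: A_s − A'_s = 3589 mm².
a = (A_s − A'_s) f_y / (0.85 f'_c b) = 1507380/(0.85 × 39.6 × 285) = 157.13 mm.
c = a/β₁ = 157.13/0.767 = 204.86 mm; ε'_s = 0.003(c − d')/c = 0.0023 ≥ f_y/E_s = 0.0021, so compression steel does yield.
M_n = (A_s − A'_s) f_y (d − a/2) + A'_s f_y (d − d') = [1507380 × (780 − 78.565) + 378420 × (780 − 47)] × 10⁻⁶ = 1057.33 + 277.38 = 1334.71 kN·m.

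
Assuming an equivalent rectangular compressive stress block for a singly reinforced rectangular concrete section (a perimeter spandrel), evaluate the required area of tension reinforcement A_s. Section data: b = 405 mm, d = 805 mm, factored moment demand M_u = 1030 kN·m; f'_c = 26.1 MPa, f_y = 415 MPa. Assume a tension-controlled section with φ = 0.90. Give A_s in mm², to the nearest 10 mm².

A_s ≈ 3850 mm²

M_n = M_u/φ = 1030/0.90 = 1144.44 kN·m.
With M_n = 0.85 f'_c a b (d − a/2), solve the quadratic for a:
a = d − √(d² − 2M_n/(0.85 f'_c b)) = 805 − √(805² − 2 × 1144.44×10⁶/(0.85 × 26.1 × 405)) = 177.88 mm.
A_s = 0.85 f'_c a b / f_y = 0.85 × 26.1 × 177.88 × 405 / 415 = 3851.2 mm².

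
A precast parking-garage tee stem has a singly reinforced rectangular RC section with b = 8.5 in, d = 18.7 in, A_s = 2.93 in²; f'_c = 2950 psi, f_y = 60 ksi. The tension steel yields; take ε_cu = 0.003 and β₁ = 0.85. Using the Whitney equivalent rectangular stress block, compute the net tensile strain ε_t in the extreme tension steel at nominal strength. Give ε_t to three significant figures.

a = A_s f_y/(0.85 f'_c b) = 8.248 in.
β₁ = 0.85, so c = a/β₁ = 8.248/0.85 = 9.704 in.
From the linear strain diagram with ε_cu = 0.003: ε_t = 0.003 (d − c)/c = 0.003 × (18.7 − 9.704)/9.704 = 0.00278.
ε_t < 0.004 — the section is over-reinforced for flexure under ACI limits.

ε_t ≈ 0.00278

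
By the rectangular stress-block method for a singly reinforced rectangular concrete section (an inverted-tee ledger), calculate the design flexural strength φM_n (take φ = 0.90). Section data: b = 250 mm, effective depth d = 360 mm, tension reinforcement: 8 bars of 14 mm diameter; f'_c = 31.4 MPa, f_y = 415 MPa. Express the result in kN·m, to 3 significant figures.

φM_n ≈ 148 kN·m

A_s = 8 × 154 = 1232 mm².
T = A_s f_y = 1232 × 415 = 511280 N = 511.28 kN.
From C = T: a = T/(0.85 f'_c b) = 511280/(0.85 × 31.4 × 250) = 76.62 mm.
M_n = T(d − a/2) = 511.28 kN × (360 − 38.31) mm = 164.47 kN·m.
φM_n = 0.90 × 164.47 = 148.02 kN·m.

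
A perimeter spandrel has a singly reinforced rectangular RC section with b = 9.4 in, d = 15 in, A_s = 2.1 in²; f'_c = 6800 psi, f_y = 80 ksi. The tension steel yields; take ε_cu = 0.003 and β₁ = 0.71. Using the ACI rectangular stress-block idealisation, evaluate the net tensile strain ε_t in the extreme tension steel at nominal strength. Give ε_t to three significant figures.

ε_t ≈ 0.00733

a = A_s f_y/(0.85 f'_c b) = 3.092 in.
β₁ = 0.71, so c = a/β₁ = 3.092/0.71 = 4.355 in.
From the linear strain diagram with ε_cu = 0.003: ε_t = 0.003 (d − c)/c = 0.003 × (15 − 4.355)/4.355 = 0.00733.
Since ε_t ≥ 0.005, the section is tension-controlled.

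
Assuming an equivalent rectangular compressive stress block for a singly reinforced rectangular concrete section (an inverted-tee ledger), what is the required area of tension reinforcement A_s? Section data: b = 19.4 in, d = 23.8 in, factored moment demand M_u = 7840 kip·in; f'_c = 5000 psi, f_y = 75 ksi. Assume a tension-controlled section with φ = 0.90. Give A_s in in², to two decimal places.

M_n = M_u/φ = 7840/0.90 = 8711.11 kip·in.
From M_n = 0.85 f'_c a b (d − a/2):
a = d − √(d² − 2M_n/(0.85 f'_c b)) = 23.8 − √(23.8² − 2 × 8711.11/(0.85 × 5 × 19.4)) = 4.955 in.
A_s = 0.85 f'_c a b / f_y = 0.85 × 5 × 4.955 × 19.4 / 75 = 5.447 in².

A_s ≈ 5.45 in²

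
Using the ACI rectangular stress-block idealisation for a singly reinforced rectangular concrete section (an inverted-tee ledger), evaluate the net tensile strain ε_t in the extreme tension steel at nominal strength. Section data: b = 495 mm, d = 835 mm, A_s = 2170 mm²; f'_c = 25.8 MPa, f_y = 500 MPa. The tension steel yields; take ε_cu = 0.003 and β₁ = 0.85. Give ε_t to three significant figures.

ε_t ≈ 0.0183

a = A_s f_y/(0.85 f'_c b) = 99.95 mm.
β₁ = 0.85, so c = a/β₁ = 99.95/0.85 = 117.59 mm.
From the linear strain diagram with ε_cu = 0.003: ε_t = 0.003 (d − c)/c = 0.003 × (835 − 117.59)/117.59 = 0.0183.
Since ε_t ≥ 0.005, the section is tension-controlled.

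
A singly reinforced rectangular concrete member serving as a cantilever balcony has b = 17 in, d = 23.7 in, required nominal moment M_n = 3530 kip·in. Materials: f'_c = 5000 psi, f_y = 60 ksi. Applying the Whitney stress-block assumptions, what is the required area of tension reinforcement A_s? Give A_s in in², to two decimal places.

From M_n = 0.85 f'_c a b (d − a/2):
a = d − √(d² − 2M_n/(0.85 f'_c b)) = 23.7 − √(23.7² − 2 × 3530/(0.85 × 5 × 17)) = 2.160 in.
A_s = 0.85 f'_c a b / f_y = 0.85 × 5 × 2.160 × 17 / 60 = 2.601 in².

A_s ≈ 2.60 in²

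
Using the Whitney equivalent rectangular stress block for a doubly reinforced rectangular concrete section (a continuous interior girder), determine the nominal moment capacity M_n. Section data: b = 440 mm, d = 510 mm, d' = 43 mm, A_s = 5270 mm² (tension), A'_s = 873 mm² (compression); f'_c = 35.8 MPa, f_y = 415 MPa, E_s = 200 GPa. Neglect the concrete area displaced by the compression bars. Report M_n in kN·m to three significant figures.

Assume both tension and compression steel yield.
Net tension couple steel: A_s − A'_s = 4397 mm².
a = (A_s − A'_s) f_y / (0.85 f'_c b) = 1824755/(0.85 × 35.8 × 440) = 136.29 mm.
c = a/β₁ = 136.29/0.794 = 171.65 mm; ε'_s = 0.003(c − d')/c = 0.0022 ≥ f_y/E_s = 0.0021, so compression steel does yield.
M_n = (A_s − A'_s) f_y (d − a/2) + A'_s f_y (d − d') = [1824755 × (510 − 68.145) + 362295 × (510 − 43)] × 10⁻⁶ = 806.28 + 169.19 = 975.47 kN·m.

M_n ≈ 975 kN·m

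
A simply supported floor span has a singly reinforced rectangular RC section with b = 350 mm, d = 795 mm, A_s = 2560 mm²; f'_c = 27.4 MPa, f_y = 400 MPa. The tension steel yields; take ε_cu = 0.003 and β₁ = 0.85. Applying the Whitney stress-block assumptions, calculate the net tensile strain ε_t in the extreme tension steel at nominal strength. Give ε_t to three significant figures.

ε_t ≈ 0.0131

a = A_s f_y/(0.85 f'_c b) = 125.62 mm.
β₁ = 0.85, so c = a/β₁ = 125.62/0.85 = 147.79 mm.
From the linear strain diagram with ε_cu = 0.003: ε_t = 0.003 (d − c)/c = 0.003 × (795 − 147.79)/147.79 = 0.0131.
Since ε_t ≥ 0.005, the section is tension-controlled.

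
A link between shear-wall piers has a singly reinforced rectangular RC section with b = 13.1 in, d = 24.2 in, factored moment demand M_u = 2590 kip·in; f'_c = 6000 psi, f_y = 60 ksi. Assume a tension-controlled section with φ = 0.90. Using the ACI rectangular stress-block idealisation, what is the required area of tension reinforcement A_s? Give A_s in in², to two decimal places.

M_n = M_u/φ = 2590/0.90 = 2877.78 kip·in.
From M_n = 0.85 f'_c a b (d − a/2):
a = d − √(d² − 2M_n/(0.85 f'_c b)) = 24.2 − √(24.2² − 2 × 2877.78/(0.85 × 6 × 13.1)) = 1.851 in.
A_s = 0.85 f'_c a b / f_y = 0.85 × 6 × 1.851 × 13.1 / 60 = 2.061 in².

A_s ≈ 2.06 in²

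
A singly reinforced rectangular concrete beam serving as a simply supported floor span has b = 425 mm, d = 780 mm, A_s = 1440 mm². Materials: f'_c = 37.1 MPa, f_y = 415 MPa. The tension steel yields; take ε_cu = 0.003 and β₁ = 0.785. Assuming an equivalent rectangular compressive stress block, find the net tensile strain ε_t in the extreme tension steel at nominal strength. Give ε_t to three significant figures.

a = A_s f_y/(0.85 f'_c b) = 44.59 mm.
β₁ = 0.785, so c = a/β₁ = 44.59/0.785 = 56.80 mm.
From the linear strain diagram with ε_cu = 0.003: ε_t = 0.003 (d − c)/c = 0.003 × (780 − 56.80)/56.80 = 0.0382.
Since ε_t ≥ 0.005, the section is tension-controlled.

ε_t ≈ 0.0382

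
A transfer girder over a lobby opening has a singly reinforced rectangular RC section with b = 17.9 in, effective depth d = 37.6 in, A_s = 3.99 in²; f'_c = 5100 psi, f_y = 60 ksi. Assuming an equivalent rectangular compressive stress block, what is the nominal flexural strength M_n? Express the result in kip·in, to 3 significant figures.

T = A_s f_y = 3.99 × 60 = 239.4 kips.
a = T/(0.85 f'_c b) = 239.4/(0.85 × 5.1 × 17.9) = 3.085 in.
M_n = T(d − a/2) = 239.4 × (37.6 − 1.5425) = 8632.2 kip·in.

M_n ≈ 8630 kip·in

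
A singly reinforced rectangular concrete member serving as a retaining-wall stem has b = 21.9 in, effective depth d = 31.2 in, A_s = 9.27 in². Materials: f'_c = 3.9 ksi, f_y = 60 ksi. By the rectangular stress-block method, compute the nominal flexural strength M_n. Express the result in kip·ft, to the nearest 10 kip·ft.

M_n ≈ 1270 kip·ft

T = A_s f_y = 9.27 × 60 = 556.2 kips.
a = T/(0.85 f'_c b) = 556.2/(0.85 × 3.9 × 21.9) = 7.661 in.
M_n = T(d − a/2) = 556.2 × (31.2 − 3.8305) = 15222.9 kip·in = 15222.9/12 = 1268.58 kip·ft.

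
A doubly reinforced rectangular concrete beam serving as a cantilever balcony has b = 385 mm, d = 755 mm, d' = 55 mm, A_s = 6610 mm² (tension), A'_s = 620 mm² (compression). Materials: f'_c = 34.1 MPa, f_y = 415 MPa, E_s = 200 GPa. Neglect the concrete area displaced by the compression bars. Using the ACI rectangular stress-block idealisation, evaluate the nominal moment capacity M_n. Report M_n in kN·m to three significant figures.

M_n ≈ 1780 kN·m

Assume both tension and compression steel yield.
Net tension couple steel: A_s − A'_s = 5990 mm².
a = (A_s − A'_s) f_y / (0.85 f'_c b) = 2485850/(0.85 × 34.1 × 385) = 222.76 mm.
c = a/β₁ = 222.76/0.806 = 276.38 mm; ε'_s = 0.003(c − d')/c = 0.0024 ≥ f_y/E_s = 0.0021, so compression steel does yield.
M_n = (A_s − A'_s) f_y (d − a/2) + A'_s f_y (d − d') = [2485850 × (755 − 111.38) + 257300 × (755 − 55)] × 10⁻⁶ = 1599.94 + 180.11 = 1780.05 kN·m.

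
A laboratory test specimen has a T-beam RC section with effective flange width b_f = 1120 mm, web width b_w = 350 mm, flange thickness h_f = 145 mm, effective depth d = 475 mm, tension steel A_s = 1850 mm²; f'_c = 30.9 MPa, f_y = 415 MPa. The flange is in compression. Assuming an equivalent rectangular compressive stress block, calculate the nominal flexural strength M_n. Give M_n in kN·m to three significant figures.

Tension: T = A_s f_y = 1850 × 415 = 767750 N.
Try a within the flange: a = T/(0.85 f'_c b_f) = 767750/(0.85 × 30.9 × 1120) = 26.10 mm.
Since a = 26.10 ≤ h_f = 145 mm, the stress block lies entirely in the flange; analyse as a rectangular beam of width b_f.
M_n = T(d − a/2) = 767750 × (475 − 13.05) = 354.66 × 10⁶ N·mm.
M_n = 354.66 kN·m.

M_n ≈ 355 kN·m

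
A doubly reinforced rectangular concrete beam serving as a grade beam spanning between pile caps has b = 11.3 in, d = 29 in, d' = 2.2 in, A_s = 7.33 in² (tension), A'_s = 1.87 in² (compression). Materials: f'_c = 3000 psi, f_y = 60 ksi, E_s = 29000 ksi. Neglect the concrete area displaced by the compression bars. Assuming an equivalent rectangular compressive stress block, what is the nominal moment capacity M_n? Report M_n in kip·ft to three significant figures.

M_n ≈ 887 kip·ft

Assume both steels yield.
a = (A_s − A'_s) f_y/(0.85 f'_c b) = (7.33 − 1.87) × 60/(0.85 × 3 × 11.3) = 11.369 in.
c = a/β₁ = 11.369/0.85 = 13.375 in; ε'_s = 0.003(c − d')/c = 0.0025 ≥ ε_y = 0.0021, so the compression steel yields.
M_n = (A_s − A'_s) f_y (d − a/2) + A'_s f_y (d − d') = 327.6 × (29 − 5.6845) + 112.2 × (29 − 2.2) = 7638.2 + 3007.0 = 10645.2 kip·in = 10645.2/12 = 887.10 kip·ft.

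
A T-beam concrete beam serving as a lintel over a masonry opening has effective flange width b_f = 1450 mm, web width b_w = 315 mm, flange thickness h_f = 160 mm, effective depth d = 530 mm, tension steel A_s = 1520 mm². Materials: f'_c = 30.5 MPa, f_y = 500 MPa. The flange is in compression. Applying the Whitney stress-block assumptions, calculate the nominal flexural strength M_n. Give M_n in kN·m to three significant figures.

M_n ≈ 395 kN·m

Tension: T = A_s f_y = 1520 × 500 = 760000 N.
Try a within the flange: a = T/(0.85 f'_c b_f) = 760000/(0.85 × 30.5 × 1450) = 20.22 mm.
Since a = 20.22 ≤ h_f = 160 mm, the stress block lies entirely in the flange; analyse as a rectangular beam of width b_f.
M_n = T(d − a/2) = 760000 × (530 − 10.11) = 395.12 × 10⁶ N·mm.
M_n = 395.12 kN·m.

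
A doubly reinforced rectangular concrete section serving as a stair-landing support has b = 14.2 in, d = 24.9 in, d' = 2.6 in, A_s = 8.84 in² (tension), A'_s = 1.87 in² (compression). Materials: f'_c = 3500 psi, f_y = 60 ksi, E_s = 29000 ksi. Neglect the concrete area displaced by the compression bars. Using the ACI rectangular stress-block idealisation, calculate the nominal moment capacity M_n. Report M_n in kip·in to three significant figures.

M_n ≈ 10800 kip·in

Assume both steels yield.
a = (A_s − A'_s) f_y/(0.85 f'_c b) = (8.84 − 1.87) × 60/(0.85 × 3.5 × 14.2) = 9.899 in.
c = a/β₁ = 9.899/0.85 = 11.646 in; ε'_s = 0.003(c − d')/c = 0.0023 ≥ ε_y = 0.0021, so the compression steel yields.
M_n = (A_s − A'_s) f_y (d − a/2) + A'_s f_y (d − d') = 418.2 × (24.9 − 4.9495) + 112.2 × (24.9 − 2.6) = 8343.3 + 2502.1 = 10845.4 kip·in.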